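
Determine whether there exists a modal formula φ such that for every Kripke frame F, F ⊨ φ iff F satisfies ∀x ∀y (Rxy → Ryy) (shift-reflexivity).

Definable; □(□p → p) defines it

Yes: it is shift-reflexivity, defined by the T□ schema □(□p → p).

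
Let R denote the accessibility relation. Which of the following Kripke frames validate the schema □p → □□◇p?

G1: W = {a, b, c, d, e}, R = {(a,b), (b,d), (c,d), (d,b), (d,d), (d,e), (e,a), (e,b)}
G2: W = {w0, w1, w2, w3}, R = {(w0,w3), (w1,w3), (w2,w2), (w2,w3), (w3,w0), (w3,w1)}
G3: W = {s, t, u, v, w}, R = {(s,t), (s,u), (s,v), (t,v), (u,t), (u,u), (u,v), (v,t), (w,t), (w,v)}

Frame correspondent (Sahlqvist): ∀x ∀z (xR²z → ∃w (xRw ∧ zRw)) — i.e. a generalized confluence (Geach) condition.
G1: fails — bR²e but no w with bRw and eRw.
G2: fails — w2R²w3 but no w with w2Rw and w3Rw.
G3: satisfies the condition.

G3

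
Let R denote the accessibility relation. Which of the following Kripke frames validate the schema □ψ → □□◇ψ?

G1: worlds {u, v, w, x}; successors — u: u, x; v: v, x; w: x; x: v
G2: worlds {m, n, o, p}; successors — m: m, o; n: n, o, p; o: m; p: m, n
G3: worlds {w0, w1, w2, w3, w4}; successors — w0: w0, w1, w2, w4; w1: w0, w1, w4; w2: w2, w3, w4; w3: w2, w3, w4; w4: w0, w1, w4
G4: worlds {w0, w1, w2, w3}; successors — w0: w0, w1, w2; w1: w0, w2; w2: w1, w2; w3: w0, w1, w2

Frame correspondent (Sahlqvist): ∀x ∀z (xR²z → ∃w (xRw ∧ zRw)) — i.e. a generalized confluence (Geach) condition.
G1: fails — uR²x but no t with uRt and xRt.
G2: fails — nR²o but no w with nRw and oRw.
G3: satisfies the condition.
G4: satisfies the condition.
Valid on: G3, G4.

G3, G4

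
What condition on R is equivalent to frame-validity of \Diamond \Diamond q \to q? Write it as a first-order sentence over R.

\forall x \forall y (x R^2 y \to \exists w (y = w \wedge x = w))

This is a Sahlqvist (Geach-type) schema ◇^2□^0q → □^0◇^0q.
First-order correspondent: \forall x \forall y (x R^2 y \to \exists w (y = w \wedge x = w)).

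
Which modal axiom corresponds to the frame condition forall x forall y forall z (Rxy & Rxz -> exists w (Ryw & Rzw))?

A defining formula is ◇□ψ → □◇ψ (the .2 axiom).
Suppose ◇□ψ→□◇ψ is valid. Take Rxy, Rxz and set V(ψ)={w : Ryw}. Then □ψ at y so ◇□ψ at x, so □◇ψ at x, so ◇ψ at z, giving w with Rzw and Ryw.

◇□ψ → □◇ψ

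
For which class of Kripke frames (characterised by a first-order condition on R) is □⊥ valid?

□⊥ is valid iff no world has any successor (otherwise □⊥ fails at any world with one).
Conversely, any frame satisfying ∀x ∀y ¬Rxy validates the schema.
So the correspondent is emptiness of R.

Emptiness of R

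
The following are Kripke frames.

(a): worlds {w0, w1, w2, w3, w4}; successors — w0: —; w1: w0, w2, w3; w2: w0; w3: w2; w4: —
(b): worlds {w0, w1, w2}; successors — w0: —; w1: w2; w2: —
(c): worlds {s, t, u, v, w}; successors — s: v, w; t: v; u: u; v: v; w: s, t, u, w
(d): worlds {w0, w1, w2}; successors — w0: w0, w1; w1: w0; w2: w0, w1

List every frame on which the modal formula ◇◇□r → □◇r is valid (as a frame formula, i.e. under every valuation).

This is the axiom for a generalized confluence (Geach) condition; its first-order frame correspondent is ∀x ∀y ∀z ((xR²y ∧ xRz) → ∃w (yRw ∧ zRw)).
(a): fails — w1R²w0, w1Rw0 but no w with w0Rw and w0Rw.
(b): satisfies the condition.
(c): fails — sR²t, sRw but no w* with tRw* and wRw*.
(d): satisfies the condition.

(b), (d)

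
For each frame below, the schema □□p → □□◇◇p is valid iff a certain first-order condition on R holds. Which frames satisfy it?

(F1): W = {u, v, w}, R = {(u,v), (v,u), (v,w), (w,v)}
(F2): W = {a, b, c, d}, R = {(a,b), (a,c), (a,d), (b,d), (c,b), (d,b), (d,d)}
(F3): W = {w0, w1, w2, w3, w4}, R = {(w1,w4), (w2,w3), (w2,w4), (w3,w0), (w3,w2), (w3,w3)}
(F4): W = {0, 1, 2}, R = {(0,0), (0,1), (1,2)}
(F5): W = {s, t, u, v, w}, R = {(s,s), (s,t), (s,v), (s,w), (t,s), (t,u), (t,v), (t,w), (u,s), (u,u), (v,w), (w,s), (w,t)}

(F1), (F2), (F5)

The schema corresponds to a generalized confluence (Geach) condition: ∀x ∀z (xR²z → ∃w (xR²w ∧ zR²w)).
(F1): condition met.
(F2): condition met.
(F3): fails — w2R²w0 but no w with w2R²w and w0R²w.
(F4): fails — 0R²1 but no w with 0R²w and 1R²w.
(F5): condition met.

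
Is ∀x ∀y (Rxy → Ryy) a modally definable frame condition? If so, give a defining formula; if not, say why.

Yes, by □(□q → q)

The condition is shift-reflexivity. A defining modal formula is □(□q → q).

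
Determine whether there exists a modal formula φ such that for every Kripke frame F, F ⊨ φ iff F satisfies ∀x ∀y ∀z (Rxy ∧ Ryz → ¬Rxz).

No

If a class were modally definable it would be closed under surjective bounded morphisms (Goldblatt–Thomason).
The 7-cycle (worlds a,b,c,d,e,f,g with a→b→c→d→e→f→g→a) is intransitive. Mapping every world to a single reflexive point • is a surjective bounded morphism; the reflexive point is not intransitive (R••∧R•• but R••).
So no modal formula (or set of formulas) defines exactly the intransitive frames.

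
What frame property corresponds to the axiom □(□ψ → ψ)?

Suppose □(□ψ→ψ) is valid. Take Rxy and set V(ψ)={w : Ryw}. Then at y, □ψ holds; since □(□ψ→ψ) at x, □ψ→ψ at y, so ψ at y, i.e. Ryy.

shift-reflexivity: ∀x ∀y (Rxy → Ryy)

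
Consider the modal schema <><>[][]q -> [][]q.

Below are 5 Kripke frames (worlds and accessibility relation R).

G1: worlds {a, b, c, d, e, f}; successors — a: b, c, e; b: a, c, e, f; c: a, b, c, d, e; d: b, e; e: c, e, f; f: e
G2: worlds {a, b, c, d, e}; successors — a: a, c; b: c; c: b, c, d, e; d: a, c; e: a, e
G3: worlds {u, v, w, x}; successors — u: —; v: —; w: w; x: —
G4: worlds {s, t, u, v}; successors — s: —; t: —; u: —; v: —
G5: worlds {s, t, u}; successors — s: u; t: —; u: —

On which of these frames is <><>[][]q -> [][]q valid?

This is the axiom for a generalized confluence (Geach) condition; its first-order frame correspondent is forall x forall y forall z ((x R^2 y & x R^2 z) -> exists w (y R^2 w & z = w)).
G1: fails — aR²d, aR²b but no w with dR²w and b=w.
G2: fails — aR²b, aR²a but no w with bR²w and a=w.
G3: holds.
G4: holds.
G5: holds.
Valid on: G3, G4, G5.

G3, G4, G5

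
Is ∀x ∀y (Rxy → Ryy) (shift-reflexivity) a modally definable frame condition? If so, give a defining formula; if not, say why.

Definable; □(□q → q) defines it

This is a Sahlqvist condition; the T□ axiom □(□q → q) defines it.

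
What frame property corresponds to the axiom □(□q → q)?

Suppose □(□q→q) is valid. Take Rxy and set V(q)={w : Ryw}. Then at y, □q holds; since □(□q→q) at x, □q→q at y, so q at y, i.e. Ryy.
The converse is a direct semantic check.
So the correspondent is shift-reflexivity.

Shift-reflexivity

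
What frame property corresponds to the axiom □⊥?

□⊥ is valid iff no world has any successor (otherwise □⊥ fails at any world with one).

emptiness of R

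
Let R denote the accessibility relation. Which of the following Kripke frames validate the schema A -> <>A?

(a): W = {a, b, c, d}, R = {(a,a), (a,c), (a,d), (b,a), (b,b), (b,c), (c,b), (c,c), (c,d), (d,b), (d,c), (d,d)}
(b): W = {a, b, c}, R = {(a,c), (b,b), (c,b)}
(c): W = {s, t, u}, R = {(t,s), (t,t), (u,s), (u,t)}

The schema corresponds to reflexivity: forall x Rxx.
(a): ✓.
(b): fails — world a does not see itself.
(c): fails — world s does not see itself.

(a)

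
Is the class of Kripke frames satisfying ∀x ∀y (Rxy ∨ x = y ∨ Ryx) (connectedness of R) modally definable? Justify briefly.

No — not modally definable

If a class were modally definable it would be closed under disjoint unions (Goldblatt–Thomason).
Take 4 disjoint single-world reflexive frames: each is trivially connected, but their disjoint union has 4 worlds with no edge between distinct components, so it is not connected.
So no modal formula (or set of formulas) defines exactly the connected frames.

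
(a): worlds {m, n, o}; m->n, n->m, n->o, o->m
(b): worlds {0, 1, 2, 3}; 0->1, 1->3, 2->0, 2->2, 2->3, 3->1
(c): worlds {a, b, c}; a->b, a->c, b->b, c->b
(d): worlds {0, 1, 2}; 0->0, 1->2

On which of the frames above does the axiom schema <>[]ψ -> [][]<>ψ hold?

This is the axiom for a generalized confluence (Geach) condition; its first-order frame correspondent is forall x forall y forall z ((xRy & x R^2 z) -> exists w (yRw & zRw)).
(a): fails — mRn, mR²m but no w with nRw and mRw.
(b): fails — 0R1, 0R²3 but no w with 1Rw and 3Rw.
(c): holds.
(d): holds.
Valid on: (c), (d).

(c), (d)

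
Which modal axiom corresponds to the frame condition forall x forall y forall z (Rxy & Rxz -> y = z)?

A defining formula is ◇r → □r (the CD axiom).
Suppose ◇r→□r is valid. Take Rxy, Rxz and set V(r)={y}. Then ◇r at x, so □r at x, so r at z, i.e. z=y.

◇r → □r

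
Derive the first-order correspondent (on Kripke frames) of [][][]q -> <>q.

forall x exists w (x R^3 w & xRw)

This is a Sahlqvist (Geach-type) schema ◇^0□^3q → □^0◇^1q.
Minimal-valuation argument: fix x; take any y with xR^0y and any z with xR^0z. Set V(q) to the set of worlds R-reachable from y in exactly 3 steps. Then □^3q holds at y, so the antecedent holds at x; validity forces ◇^1q at z, giving a w with zR^1w and yR^3w.
First-order correspondent: forall x exists w (x R^3 w & xRw).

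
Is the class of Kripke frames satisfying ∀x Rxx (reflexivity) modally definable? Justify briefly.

The condition is reflexivity. A defining modal formula is □p → p.
Suppose □p→p is valid. At any x set V(p)={w : Rxw}. Then □p holds at x, so p holds at x, i.e. Rxx.

Yes, by □p → p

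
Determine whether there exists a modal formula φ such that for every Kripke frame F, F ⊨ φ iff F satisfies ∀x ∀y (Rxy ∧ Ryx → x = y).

Not definable by any modal formula

If a class were modally definable it would be closed under surjective bounded morphisms (Goldblatt–Thomason).
The 4-cycle (worlds a,b,c,d with a→b→c→d→a) is antisymmetric. Sending even-indexed worlds to • and odd-indexed worlds to ∘ is a surjective bounded morphism onto the two-world frame with •↔∘, which is not antisymmetric.
Hence antisymmetry is not modally definable.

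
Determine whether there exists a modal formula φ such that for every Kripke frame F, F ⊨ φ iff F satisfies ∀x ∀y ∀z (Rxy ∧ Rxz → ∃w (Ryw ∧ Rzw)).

Yes — defined by ◇□r → □◇r

Yes: it is convergence, defined by the .2 schema ◇□r → □◇r.
Suppose ◇□r→□◇r is valid. Take Rxy, Rxz and set V(r)={w : Ryw}. Then □r at y so ◇□r at x, so □◇r at x, so ◇r at z, giving w with Rzw and Ryw.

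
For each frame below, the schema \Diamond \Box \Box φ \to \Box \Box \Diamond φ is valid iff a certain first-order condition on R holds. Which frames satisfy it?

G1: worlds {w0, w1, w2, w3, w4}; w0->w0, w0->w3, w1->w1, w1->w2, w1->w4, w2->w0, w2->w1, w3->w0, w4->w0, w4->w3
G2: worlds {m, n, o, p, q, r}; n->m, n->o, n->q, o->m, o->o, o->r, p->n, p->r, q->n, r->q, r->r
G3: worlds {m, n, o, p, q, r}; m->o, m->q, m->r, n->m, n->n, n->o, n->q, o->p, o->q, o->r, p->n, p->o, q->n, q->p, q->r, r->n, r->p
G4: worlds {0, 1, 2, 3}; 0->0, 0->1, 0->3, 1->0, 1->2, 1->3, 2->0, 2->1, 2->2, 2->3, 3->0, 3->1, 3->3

G3, G4

The schema corresponds to a generalized confluence (Geach) condition: \forall x \forall y \forall z ((xRy \wedge x R^2 z) \to \exists w (y R^2 w \wedge zRw)).
G1: fails — w1Rw4, w1R²w1 but no w with w4R²w and w1Rw.
G2: fails — nRm, nR²m but no w with mR²w and mRw.
G3: condition met.
G4: condition met.
Valid on: G3, G4.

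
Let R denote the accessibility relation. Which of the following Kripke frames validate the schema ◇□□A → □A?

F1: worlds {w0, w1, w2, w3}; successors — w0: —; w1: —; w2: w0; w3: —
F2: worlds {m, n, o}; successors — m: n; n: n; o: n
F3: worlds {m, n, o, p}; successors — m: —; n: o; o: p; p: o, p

F2, F3

This is the axiom for a generalized confluence (Geach) condition; its first-order frame correspondent is ∀x ∀y ∀z ((xRy ∧ xRz) → ∃w (yR²w ∧ z = w)).
F1: fails — w2Rw0, w2Rw0 but no w with w0R²w and w0=w.
F2: condition met.
F3: condition met.
Valid on: F2, F3.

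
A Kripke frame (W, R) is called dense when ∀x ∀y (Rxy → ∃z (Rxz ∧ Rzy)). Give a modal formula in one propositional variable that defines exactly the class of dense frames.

□□s → □s

The condition is density. The C4 schema □□s → □s defines it.
Suppose □□s→□s is valid. Take Rxy and set V(s)={w : xR²w}. Then □□s at x, so □s at x, so s at y, i.e. ∃z(Rxz∧Rzy).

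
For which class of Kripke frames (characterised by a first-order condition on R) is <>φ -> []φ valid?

partial functionality

Suppose ◇φ→□φ is valid. Take Rxy, Rxz and set V(φ)={y}. Then ◇φ at x, so □φ at x, so φ at z, i.e. z=y.
Conversely, any frame satisfying forall x forall y forall z (Rxy & Rxz -> y = z) validates the schema.
Frame condition: forall x forall y forall z (Rxy & Rxz -> y = z).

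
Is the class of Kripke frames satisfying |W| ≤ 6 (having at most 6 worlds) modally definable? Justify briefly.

Any modally definable frame class is closed under disjoint unions.
Any modal formula valid on each of 7 disjoint one-world frames is valid on their disjoint union (validity is preserved under disjoint unions). Each one-world frame has |W|=1≤6, but the union has |W|=7.
So the class is not modally definable.

No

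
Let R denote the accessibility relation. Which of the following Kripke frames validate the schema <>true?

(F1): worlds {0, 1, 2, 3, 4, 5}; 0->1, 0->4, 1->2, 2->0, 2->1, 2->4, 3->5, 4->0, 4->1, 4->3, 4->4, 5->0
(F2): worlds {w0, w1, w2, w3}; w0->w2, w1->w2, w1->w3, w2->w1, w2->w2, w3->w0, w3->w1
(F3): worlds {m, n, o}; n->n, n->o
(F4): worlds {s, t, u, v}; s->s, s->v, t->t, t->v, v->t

Frame correspondent (Sahlqvist): forall x exists y Rxy — i.e. seriality.
(F1): ✓.
(F2): ✓.
(F3): fails — world m has no successor.
(F4): fails — world u has no successor.

(F1), (F2)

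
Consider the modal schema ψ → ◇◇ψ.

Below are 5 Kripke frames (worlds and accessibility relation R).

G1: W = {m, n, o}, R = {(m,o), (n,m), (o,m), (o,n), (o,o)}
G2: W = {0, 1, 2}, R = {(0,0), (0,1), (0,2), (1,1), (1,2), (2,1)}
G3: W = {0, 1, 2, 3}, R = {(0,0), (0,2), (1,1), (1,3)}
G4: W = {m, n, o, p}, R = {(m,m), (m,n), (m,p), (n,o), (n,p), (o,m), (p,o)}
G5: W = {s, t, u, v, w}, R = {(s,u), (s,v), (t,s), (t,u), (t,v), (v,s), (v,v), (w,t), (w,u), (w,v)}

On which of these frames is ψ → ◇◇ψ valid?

G2

Frame correspondent (Sahlqvist): ∀x ∃w (x = w ∧ xR²w) — i.e. a generalized confluence (Geach) condition.
G1: fails — at n but no w with n=w and nR²w.
G2: holds.
G3: fails — at 2 but no w with 2=w and 2R²w.
G4: fails — at n but no w with n=w and nR²w.
G5: fails — at t but no w* with t=w* and tR²w*.
Valid on: G2.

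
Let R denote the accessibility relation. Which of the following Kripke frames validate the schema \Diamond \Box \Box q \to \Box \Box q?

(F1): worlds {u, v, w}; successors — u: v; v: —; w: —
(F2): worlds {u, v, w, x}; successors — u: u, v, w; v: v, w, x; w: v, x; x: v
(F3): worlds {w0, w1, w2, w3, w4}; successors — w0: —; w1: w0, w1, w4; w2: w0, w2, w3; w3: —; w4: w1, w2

Frame correspondent (Sahlqvist): \forall x \forall y \forall z ((xRy \wedge x R^2 z) \to \exists w (y R^2 w \wedge z = w)) — i.e. a generalized confluence (Geach) condition.
(F1): condition met.
(F2): fails — uRv, uR²u but no t with vR²t and u=t.
(F3): fails — w1Rw0, w1R²w0 but no w with w0R²w and w0=w.
Valid on: (F1).

(F1)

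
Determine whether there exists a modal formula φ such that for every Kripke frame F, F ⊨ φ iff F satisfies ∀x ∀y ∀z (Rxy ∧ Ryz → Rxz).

This is a Sahlqvist condition; the 4 axiom □q → □□q defines it.
Suppose □q→□□q is valid. Take Rxy, Ryz and set V(q)={w : Rxw}. Then □q at x, so □□q at x, so □q at y, so q at z, i.e. Rxz.

Definable; □q → □□q defines it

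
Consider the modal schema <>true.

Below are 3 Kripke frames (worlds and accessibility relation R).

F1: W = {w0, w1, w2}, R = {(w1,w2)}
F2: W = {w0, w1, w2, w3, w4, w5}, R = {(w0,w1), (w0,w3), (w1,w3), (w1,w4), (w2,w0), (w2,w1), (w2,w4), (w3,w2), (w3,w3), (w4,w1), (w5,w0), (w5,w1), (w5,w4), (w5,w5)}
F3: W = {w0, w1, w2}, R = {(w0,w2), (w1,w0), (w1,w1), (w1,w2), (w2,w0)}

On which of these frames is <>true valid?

The schema corresponds to seriality: forall x exists y Rxy.
F1: fails — world w0 has no successor.
F2: satisfies the condition.
F3: satisfies the condition.
Valid on: F2, F3.

F2, F3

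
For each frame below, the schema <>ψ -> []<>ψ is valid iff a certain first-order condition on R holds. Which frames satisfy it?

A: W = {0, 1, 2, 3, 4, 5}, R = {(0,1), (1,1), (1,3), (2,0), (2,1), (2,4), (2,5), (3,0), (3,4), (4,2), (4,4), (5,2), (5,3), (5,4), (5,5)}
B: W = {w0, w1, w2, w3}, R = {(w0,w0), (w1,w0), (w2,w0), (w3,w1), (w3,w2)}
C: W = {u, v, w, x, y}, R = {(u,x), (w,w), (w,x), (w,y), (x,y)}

none

This is the axiom for the Euclidean property; its first-order frame correspondent is forall x forall y forall z (Rxy & Rxz -> Ryz).
A: fails — R13 and R11 but not R31.
B: fails — Rw3w1 and Rw3w1 but not Rw1w1.
C: fails — Rux and Rux but not Rxx.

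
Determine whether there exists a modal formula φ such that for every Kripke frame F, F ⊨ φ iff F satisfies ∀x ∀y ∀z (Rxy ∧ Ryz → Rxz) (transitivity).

Definable; □p → □□p defines it

Yes: it is transitivity, defined by the 4 schema □p → □□p.
Suppose □p→□□p is valid. Take Rxy, Ryz and set V(p)={w : Rxw}. Then □p at x, so □□p at x, so □p at y, so p at z, i.e. Rxz.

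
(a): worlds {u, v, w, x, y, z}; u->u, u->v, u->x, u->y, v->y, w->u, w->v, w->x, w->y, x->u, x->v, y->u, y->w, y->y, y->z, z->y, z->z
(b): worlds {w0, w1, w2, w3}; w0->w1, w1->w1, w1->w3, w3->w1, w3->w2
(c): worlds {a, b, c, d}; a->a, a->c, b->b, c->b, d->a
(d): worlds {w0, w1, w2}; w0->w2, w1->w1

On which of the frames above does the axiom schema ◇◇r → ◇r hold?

The schema corresponds to transitivity: ∀x ∀y ∀z (Rxy ∧ Ryz → Rxz).
(a): fails — Rxu and Rux but not Rxx.
(b): fails — Rw3w1 and Rw1w3 but not Rw3w3.
(c): fails — Rac and Rcb but not Rab.
(d): satisfies the condition.
Valid on: (d).

(d)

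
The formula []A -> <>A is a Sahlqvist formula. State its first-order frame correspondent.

seriality

Suppose □A→◇A is valid. At any x set V(A)=W. Then □A at x, so ◇A at x, so x has a successor.
Conversely, on a frame with seriality the schema holds at every world under every valuation.
Frame condition: forall x exists y Rxy.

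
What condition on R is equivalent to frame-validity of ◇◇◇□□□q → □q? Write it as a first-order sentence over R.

This is a Sahlqvist (Geach-type) schema ◇^3□^3q → □^1◇^0q.
Minimal-valuation argument: fix x; take any y with xR^3y and any z with xR^1z. Set V(q) to the set of worlds R-reachable from y in exactly 3 steps. Then □^3q holds at y, so the antecedent holds at x; validity forces ◇^0q at z, giving a w with zR^0w and yR^3w.
First-order correspondent: ∀x ∀y ∀z ((xR³y ∧ xRz) → ∃w (yR³w ∧ z = w)).

∀x ∀y ∀z ((xR³y ∧ xRz) → ∃w (yR³w ∧ z = w))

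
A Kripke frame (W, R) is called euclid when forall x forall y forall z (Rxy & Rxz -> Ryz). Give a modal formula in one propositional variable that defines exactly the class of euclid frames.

This is the Euclidean property; the standard corresponding axiom is 5: ◇p → □◇p.

◇p → □◇p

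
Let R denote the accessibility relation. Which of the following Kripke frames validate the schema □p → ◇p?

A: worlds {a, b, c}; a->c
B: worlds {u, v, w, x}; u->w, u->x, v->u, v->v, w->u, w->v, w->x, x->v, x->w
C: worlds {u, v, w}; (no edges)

This is the axiom for seriality; its first-order frame correspondent is ∀x ∃y Rxy.
A: fails — world b has no successor.
B: holds.
C: fails — world u has no successor.
Valid on: B.

B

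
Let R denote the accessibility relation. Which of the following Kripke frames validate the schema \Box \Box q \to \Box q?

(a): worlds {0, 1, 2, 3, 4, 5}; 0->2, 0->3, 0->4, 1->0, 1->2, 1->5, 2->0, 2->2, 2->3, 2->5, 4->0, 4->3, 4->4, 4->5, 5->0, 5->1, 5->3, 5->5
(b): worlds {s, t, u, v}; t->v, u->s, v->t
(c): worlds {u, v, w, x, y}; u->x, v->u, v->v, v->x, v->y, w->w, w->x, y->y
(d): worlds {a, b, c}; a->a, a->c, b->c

This is the axiom for density; its first-order frame correspondent is \forall x \forall y (Rxy \to \exists z (Rxz \wedge Rzy)).
(a): condition met.
(b): fails — Rus but no z with Ruz and Rzs.
(c): fails — Rux but no z with Ruz and Rzx.
(d): fails — Rbc but no z with Rbz and Rzc.

(a)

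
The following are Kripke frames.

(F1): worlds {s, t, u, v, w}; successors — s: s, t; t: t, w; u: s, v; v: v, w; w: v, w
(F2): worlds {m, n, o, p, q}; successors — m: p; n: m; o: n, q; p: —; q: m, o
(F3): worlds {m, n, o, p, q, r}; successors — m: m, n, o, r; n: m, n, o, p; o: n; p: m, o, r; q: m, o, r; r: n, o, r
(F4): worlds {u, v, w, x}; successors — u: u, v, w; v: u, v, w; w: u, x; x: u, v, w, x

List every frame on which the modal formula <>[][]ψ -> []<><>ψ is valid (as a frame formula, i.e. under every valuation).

The schema corresponds to a generalized confluence (Geach) condition: forall x forall y forall z ((xRy & xRz) -> exists w (y R^2 w & z R^2 w)).
(F1): condition met.
(F2): fails — mRp, mRp but no w with pR²w and pR²w.
(F3): condition met.
(F4): condition met.
Valid on: (F1), (F3), (F4).

(F1), (F3), (F4)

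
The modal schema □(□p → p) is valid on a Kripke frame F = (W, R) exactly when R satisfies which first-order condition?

Shift-reflexivity

This is the T□ axiom.
Its frame correspondent is shift-reflexivity — ∀x ∀y (Rxy → Ryy).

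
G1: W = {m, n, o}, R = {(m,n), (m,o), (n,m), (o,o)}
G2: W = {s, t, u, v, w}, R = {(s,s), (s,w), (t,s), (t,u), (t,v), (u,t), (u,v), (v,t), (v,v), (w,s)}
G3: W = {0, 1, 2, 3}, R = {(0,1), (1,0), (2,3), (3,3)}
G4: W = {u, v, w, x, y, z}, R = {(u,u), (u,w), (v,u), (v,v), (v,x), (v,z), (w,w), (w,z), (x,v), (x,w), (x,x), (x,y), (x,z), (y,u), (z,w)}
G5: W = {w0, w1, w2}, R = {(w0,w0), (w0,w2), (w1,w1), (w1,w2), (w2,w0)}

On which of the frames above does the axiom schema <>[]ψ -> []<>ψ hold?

Frame correspondent (Sahlqvist): forall x forall y forall z (Rxy & Rxz -> exists w (Ryw & Rzw)) — i.e. convergence.
G1: fails — Rmo and Rmn but o and n have no common successor.
G2: fails — Rtv and Rts but v and s have no common successor.
G3: satisfies the condition.
G4: fails — Rvv and Rvz but v and z have no common successor.
G5: fails — Rw1w2 and Rw1w1 but w2 and w1 have no common successor.
Valid on: G3.

G3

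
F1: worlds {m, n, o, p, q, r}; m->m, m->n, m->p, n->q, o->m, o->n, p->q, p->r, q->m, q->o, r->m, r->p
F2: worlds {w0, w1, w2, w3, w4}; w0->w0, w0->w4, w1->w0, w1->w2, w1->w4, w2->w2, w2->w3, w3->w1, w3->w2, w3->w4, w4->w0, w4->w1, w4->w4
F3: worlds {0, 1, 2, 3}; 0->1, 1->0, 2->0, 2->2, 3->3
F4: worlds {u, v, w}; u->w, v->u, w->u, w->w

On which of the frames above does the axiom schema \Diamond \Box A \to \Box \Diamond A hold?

The schema corresponds to convergence: \forall x \forall y \forall z (Rxy \wedge Rxz \to \exists w (Ryw \wedge Rzw)).
F1: fails — Rmm and Rmn but m and n have no common successor.
F2: fails — Rw1w2 and Rw1w0 but w2 and w0 have no common successor.
F3: fails — R20 and R22 but 0 and 2 have no common successor.
F4: condition met.
Valid on: F4.

F4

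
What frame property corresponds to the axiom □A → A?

reflexivity: ∀x Rxx

Suppose □A→A is valid. At any x set V(A)={w : Rxw}. Then □A holds at x, so A holds at x, i.e. Rxx.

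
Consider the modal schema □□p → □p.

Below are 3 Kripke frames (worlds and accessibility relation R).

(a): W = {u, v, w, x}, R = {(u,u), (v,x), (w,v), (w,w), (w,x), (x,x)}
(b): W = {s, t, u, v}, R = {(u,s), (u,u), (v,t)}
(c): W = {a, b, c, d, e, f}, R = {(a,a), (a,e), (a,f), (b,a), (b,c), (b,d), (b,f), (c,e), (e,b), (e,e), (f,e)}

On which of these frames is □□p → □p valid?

(a)

Frame correspondent (Sahlqvist): ∀x ∀y (Rxy → ∃z (Rxz ∧ Rzy)) — i.e. density.
(a): ✓.
(b): fails — Rvt but no z with Rvz and Rzt.
(c): fails — Rbc but no z with Rbz and Rzc.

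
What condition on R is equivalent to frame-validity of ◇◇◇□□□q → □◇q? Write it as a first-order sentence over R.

This is a Sahlqvist (Geach-type) schema ◇^3□^3q → □^1◇^1q.
Minimal-valuation argument: fix x; take any y with xR^3y and any z with xR^1z. Set V(q) to the set of worlds R-reachable from y in exactly 3 steps. Then □^3q holds at y, so the antecedent holds at x; validity forces ◇^1q at z, giving a w with zR^1w and yR^3w.
First-order correspondent: ∀x ∀y ∀z ((xR³y ∧ xRz) → ∃w (yR³w ∧ zRw)).

∀x ∀y ∀z ((xR³y ∧ xRz) → ∃w (yR³w ∧ zRw))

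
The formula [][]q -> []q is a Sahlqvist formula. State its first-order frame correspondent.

density: forall x forall y (Rxy -> exists z (Rxz & Rzy))

Suppose □□q→□q is valid. Take Rxy and set V(q)={w : xR²w}. Then □□q at x, so □q at x, so q at y, i.e. ∃z(Rxz∧Rzy).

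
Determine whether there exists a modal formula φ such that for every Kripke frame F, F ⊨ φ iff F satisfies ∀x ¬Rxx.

If a class were modally definable it would be closed under surjective bounded morphisms (Goldblatt–Thomason).
The 3-cycle (worlds 0,1,2 with 0→1→2→0) is irreflexive, and the map sending every world to a single reflexive point • is a surjective bounded morphism (forth: every edge maps to (•,•); back: every world has a successor). So any modal formula valid on the 3-cycle is also valid on the reflexive point, which is not irreflexive.
Hence irreflexivity is not modally definable.

No — not modally definable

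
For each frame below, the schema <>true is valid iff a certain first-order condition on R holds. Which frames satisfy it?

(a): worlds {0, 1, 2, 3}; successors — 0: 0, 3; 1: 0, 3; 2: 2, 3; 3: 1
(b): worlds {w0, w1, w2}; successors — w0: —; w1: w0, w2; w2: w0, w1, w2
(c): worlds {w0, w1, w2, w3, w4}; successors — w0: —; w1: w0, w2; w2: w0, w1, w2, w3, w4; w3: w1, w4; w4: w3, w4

(a)

This is the axiom for seriality; its first-order frame correspondent is forall x exists y Rxy.
(a): condition met.
(b): fails — world w0 has no successor.
(c): fails — world w0 has no successor.
Valid on: (a).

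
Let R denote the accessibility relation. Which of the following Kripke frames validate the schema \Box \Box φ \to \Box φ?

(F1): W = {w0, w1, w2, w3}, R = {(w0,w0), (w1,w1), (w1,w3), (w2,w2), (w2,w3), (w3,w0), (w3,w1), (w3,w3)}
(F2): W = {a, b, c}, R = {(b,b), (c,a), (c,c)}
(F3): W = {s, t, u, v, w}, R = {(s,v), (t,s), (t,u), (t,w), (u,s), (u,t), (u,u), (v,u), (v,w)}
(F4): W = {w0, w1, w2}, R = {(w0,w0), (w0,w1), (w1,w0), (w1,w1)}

The schema corresponds to density: \forall x \forall y (Rxy \to \exists z (Rxz \wedge Rzy)).
(F1): condition met.
(F2): condition met.
(F3): fails — Rvw but no z with Rvz and Rzw.
(F4): condition met.
Valid on: (F1), (F2), (F4).

(F1), (F2), (F4)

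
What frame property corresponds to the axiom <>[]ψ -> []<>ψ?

Convergence

This schema is the .2 axiom.
It corresponds to convergence: forall x forall y forall z (Rxy & Rxz -> exists w (Ryw & Rzw)).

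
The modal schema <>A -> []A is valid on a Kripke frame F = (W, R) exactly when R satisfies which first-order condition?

Partial functionality

Suppose ◇A→□A is valid. Take Rxy, Rxz and set V(A)={y}. Then ◇A at x, so □A at x, so A at z, i.e. z=y.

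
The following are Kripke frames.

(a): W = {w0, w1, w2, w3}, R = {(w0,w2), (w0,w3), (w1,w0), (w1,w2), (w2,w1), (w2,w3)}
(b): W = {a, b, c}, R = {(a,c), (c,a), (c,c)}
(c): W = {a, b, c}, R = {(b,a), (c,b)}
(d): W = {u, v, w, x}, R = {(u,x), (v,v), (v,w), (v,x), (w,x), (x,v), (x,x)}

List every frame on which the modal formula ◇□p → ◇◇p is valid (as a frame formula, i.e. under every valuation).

(b), (d)

Frame correspondent (Sahlqvist): ∀x ∀y (xRy → ∃w (yRw ∧ xR²w)) — i.e. a generalized confluence (Geach) condition.
(a): fails — w0Rw3 but no w with w3Rw and w0R²w.
(b): satisfies the condition.
(c): fails — bRa but no w with aRw and bR²w.
(d): satisfies the condition.
Valid on: (b), (d).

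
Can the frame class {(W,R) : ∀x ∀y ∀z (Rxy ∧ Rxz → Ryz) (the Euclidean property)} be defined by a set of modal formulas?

This is a Sahlqvist condition; the 5 axiom ◇p → □◇p defines it.
Suppose ◇p→□◇p is valid. Take Rxy, Rxz and set V(p)={y}. Then ◇p at x, so □◇p at x, so ◇p at z, so some w with Rzw has p; w=y, i.e. Rzy. By symmetry of the argument, Ryz.

Yes — defined by ◇p → □◇p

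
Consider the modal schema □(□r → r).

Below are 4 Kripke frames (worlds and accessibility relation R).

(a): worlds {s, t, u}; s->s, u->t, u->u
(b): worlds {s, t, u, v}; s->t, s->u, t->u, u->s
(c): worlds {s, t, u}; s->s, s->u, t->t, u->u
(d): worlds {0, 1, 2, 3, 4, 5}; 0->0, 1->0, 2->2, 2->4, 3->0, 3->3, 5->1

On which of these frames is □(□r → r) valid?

Frame correspondent (Sahlqvist): ∀x ∀y (Rxy → Ryy) — i.e. shift-reflexivity.
(a): fails — Rut but not Rtt.
(b): fails — Rsu but not Ruu.
(c): holds.
(d): fails — R24 but not R44.

(c)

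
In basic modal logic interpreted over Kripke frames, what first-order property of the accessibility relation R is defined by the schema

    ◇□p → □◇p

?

Convergence

This is the .2 axiom.
It corresponds to convergence: ∀x ∀y ∀z (Rxy ∧ Rxz → ∃w (Ryw ∧ Rzw)).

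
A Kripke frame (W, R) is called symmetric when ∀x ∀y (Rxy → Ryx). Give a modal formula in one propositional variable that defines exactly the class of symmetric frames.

This is symmetry; the standard corresponding axiom is B: r → □◇r.
Suppose r→□◇r is valid. Take Rxy and set V(r)={x}. Then r at x, so □◇r at x, so ◇r at y, so some z with Ryz has r; z=x, i.e. Ryx.

r → □◇r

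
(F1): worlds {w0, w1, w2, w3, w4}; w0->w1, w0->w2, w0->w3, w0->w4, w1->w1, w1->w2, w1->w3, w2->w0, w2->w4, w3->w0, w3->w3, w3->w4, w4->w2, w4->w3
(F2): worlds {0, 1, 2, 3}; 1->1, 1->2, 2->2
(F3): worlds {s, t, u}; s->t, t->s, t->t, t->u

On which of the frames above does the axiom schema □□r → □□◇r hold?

This is the axiom for a generalized confluence (Geach) condition; its first-order frame correspondent is ∀x ∀z (xR²z → ∃w (xR²w ∧ zRw)).
(F1): ✓.
(F2): ✓.
(F3): fails — sR²u but no w with sR²w and uRw.
Valid on: (F1), (F2).

(F1), (F2)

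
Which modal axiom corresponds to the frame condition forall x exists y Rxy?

This is seriality; the standard corresponding axiom is D: □q → ◇q.

□q → ◇q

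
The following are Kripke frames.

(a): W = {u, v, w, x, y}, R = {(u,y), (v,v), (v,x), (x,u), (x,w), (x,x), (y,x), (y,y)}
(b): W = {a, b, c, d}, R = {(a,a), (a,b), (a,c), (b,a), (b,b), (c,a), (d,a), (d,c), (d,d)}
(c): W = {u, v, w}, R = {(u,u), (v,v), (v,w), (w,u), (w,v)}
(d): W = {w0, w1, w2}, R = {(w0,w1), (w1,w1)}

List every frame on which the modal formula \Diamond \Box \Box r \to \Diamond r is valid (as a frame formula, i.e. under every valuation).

(b), (c), (d)

Frame correspondent (Sahlqvist): \forall x \forall y (xRy \to \exists w (y R^2 w \wedge xRw)) — i.e. a generalized confluence (Geach) condition.
(a): fails — xRw but no t with wR²t and xRt.
(b): satisfies the condition.
(c): satisfies the condition.
(d): satisfies the condition.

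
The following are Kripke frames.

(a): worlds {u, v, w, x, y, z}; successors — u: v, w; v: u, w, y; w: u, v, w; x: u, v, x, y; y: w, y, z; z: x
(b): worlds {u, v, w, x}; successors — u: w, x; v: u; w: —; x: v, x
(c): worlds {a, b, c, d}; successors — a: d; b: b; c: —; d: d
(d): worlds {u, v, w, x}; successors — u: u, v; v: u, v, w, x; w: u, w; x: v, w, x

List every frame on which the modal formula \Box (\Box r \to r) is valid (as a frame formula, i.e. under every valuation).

(c), (d)

Frame correspondent (Sahlqvist): \forall x \forall y (Rxy \to Ryy) — i.e. shift-reflexivity.
(a): fails — Ruv but not Rvv.
(b): fails — Ruw but not Rww.
(c): ✓.
(d): ✓.
Valid on: (c), (d).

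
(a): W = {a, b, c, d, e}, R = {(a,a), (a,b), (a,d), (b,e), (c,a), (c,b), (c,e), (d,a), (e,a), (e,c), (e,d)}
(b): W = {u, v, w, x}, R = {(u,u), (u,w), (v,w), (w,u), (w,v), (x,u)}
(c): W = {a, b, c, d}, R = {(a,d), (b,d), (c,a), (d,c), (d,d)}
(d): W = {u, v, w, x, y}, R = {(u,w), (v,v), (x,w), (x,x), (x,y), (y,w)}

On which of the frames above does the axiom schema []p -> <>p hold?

(a), (b), (c)

This is the axiom for seriality; its first-order frame correspondent is forall x exists y Rxy.
(a): condition met.
(b): condition met.
(c): condition met.
(d): fails — world w has no successor.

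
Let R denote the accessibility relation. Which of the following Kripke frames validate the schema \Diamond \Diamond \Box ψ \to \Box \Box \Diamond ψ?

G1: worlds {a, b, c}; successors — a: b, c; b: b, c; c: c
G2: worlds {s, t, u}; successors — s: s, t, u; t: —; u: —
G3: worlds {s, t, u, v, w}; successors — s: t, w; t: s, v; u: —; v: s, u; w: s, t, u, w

This is the axiom for a generalized confluence (Geach) condition; its first-order frame correspondent is \forall x \forall y \forall z ((x R^2 y \wedge x R^2 z) \to \exists w (yRw \wedge zRw)).
G1: condition met.
G2: fails — sR²s, sR²t but no w with sRw and tRw.
G3: fails — sR²s, sR²t but no w* with sRw* and tRw*.

G1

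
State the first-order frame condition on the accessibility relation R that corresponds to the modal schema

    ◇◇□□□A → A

∀x ∀y (xR²y → ∃w (yR³w ∧ x = w))

This is a Sahlqvist (Geach-type) schema ◇^2□^3A → □^0◇^0A.
First-order correspondent: ∀x ∀y (xR²y → ∃w (yR³w ∧ x = w)).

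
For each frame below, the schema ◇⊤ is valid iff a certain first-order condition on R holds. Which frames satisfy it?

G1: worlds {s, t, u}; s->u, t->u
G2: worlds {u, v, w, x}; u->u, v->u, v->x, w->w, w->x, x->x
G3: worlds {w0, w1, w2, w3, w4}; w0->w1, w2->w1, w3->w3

G2

The schema corresponds to seriality: ∀x ∃y Rxy.
G1: fails — world u has no successor.
G2: satisfies the condition.
G3: fails — world w1 has no successor.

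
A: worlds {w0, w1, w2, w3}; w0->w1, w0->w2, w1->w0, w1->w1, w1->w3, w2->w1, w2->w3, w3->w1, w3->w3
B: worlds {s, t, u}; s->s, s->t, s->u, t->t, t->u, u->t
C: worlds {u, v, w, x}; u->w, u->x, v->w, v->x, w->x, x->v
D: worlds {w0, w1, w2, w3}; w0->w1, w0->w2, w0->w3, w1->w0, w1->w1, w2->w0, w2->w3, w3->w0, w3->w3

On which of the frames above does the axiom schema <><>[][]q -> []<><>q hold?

A, B, D

This is the axiom for a generalized confluence (Geach) condition; its first-order frame correspondent is forall x forall y forall z ((x R^2 y & xRz) -> exists w (y R^2 w & z R^2 w)).
A: ✓.
B: ✓.
C: fails — uR²x, uRw but no t with xR²t and wR²t.
D: ✓.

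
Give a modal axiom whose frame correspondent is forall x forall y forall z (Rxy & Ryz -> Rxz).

□ψ → □□ψ

The condition is transitivity. The 4 schema □ψ → □□ψ defines it.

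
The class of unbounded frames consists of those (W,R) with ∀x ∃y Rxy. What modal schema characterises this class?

□q → ◇q

The condition is seriality. The D schema □q → ◇q defines it.
Suppose □q→◇q is valid. At any x set V(q)=W. Then □q at x, so ◇q at x, so x has a successor.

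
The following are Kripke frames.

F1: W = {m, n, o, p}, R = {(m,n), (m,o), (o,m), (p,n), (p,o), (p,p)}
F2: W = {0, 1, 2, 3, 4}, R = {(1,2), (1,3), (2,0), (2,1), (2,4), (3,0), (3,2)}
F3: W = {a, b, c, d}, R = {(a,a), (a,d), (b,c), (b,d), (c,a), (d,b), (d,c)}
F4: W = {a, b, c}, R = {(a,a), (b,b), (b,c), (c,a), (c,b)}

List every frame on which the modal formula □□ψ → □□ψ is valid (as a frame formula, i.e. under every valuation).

This is the axiom for a generalized confluence (Geach) condition; its first-order frame correspondent is ∀x ∀z (xR²z → ∃w (xR²w ∧ z = w)).
F1: holds.
F2: holds.
F3: holds.
F4: holds.
Valid on: F1, F2, F3, F4.

F1, F2, F3, F4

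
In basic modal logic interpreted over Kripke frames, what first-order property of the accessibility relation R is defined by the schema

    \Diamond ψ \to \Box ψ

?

Suppose ◇ψ→□ψ is valid. Take Rxy, Rxz and set V(ψ)={y}. Then ◇ψ at x, so □ψ at x, so ψ at z, i.e. z=y.
Conversely, on a frame with partial functionality the schema holds at every world under every valuation.
Frame condition: \forall x \forall y \forall z (Rxy \wedge Rxz \to y = z).

partial functionality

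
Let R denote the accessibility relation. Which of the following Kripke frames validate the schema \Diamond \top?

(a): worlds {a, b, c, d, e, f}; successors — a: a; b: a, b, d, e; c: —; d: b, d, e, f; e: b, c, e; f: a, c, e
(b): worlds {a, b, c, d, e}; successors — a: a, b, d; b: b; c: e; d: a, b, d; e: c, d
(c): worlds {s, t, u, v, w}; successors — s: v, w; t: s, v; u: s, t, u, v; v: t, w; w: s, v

(b), (c)

This is the axiom for seriality; its first-order frame correspondent is \forall x \exists y Rxy.
(a): fails — world c has no successor.
(b): ✓.
(c): ✓.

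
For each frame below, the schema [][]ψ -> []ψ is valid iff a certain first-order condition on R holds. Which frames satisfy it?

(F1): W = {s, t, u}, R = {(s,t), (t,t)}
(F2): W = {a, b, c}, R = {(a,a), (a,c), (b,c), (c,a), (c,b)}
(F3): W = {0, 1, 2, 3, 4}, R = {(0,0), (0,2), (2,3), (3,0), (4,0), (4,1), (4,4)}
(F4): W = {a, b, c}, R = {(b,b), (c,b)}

Frame correspondent (Sahlqvist): forall x forall y (Rxy -> exists z (Rxz & Rzy)) — i.e. density.
(F1): condition met.
(F2): fails — Rbc but no z with Rbz and Rzc.
(F3): fails — R23 but no z with R2z and Rz3.
(F4): condition met.
Valid on: (F1), (F4).

(F1), (F4)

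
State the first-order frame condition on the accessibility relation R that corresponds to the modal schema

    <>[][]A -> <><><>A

forall x forall y (xRy -> exists w (y R^2 w & x R^3 w))

This is a Sahlqvist (Geach-type) schema ◇^1□^2A → □^0◇^3A.
Minimal-valuation argument: fix x; take any y with xR^1y and any z with xR^0z. Set V(A) to the set of worlds R-reachable from y in exactly 2 steps. Then □^2A holds at y, so the antecedent holds at x; validity forces ◇^3A at z, giving a w with zR^3w and yR^2w.
First-order correspondent: forall x forall y (xRy -> exists w (y R^2 w & x R^3 w)).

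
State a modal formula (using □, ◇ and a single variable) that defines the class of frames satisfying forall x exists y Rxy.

□p → ◇p

A defining formula is □p → ◇p (the D axiom).
Suppose □p→◇p is valid. At any x set V(p)=W. Then □p at x, so ◇p at x, so x has a successor.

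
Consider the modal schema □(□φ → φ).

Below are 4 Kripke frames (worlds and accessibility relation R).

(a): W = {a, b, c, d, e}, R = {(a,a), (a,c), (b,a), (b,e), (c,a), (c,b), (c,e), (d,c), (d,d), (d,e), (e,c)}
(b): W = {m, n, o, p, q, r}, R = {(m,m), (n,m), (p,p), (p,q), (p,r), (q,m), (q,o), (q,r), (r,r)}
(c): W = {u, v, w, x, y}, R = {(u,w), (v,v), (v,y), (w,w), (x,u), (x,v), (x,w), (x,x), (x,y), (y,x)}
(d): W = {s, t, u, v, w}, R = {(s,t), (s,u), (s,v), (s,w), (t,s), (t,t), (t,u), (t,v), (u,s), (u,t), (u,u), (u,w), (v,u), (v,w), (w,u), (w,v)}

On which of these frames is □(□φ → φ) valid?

Frame correspondent (Sahlqvist): ∀x ∀y (Rxy → Ryy) — i.e. shift-reflexivity.
(a): fails — Rde but not Ree.
(b): fails — Rpq but not Rqq.
(c): fails — Rxu but not Ruu.
(d): fails — Rtv but not Rvv.
Valid on no frame.

none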